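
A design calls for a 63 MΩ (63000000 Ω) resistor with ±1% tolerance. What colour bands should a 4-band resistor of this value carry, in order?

blue, orange, blue, brown

63000000 Ω = 63 × 10^6.
6 → blue
3 → orange
Multiplier 10^6 → blue.
±1% tolerance → brown.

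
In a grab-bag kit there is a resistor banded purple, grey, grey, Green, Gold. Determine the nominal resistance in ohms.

78800000 Ω

Violet → 7 (first significant figure)
Grey → 8 (second significant figure)
Grey → 8 (third significant figure)
Green → ×10^5 multiplier
788 × 100000 = 78800000 Ω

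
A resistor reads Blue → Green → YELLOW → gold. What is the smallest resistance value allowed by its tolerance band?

Blue → 6 (first significant figure)
Green → 5 (second significant figure)
Yellow → ×10^4 multiplier
Gold → ±5% tolerance
65 × 10000 = 650000 Ω
Smallest = 650000 × (1 − 5/100) = 617500 Ω.

617500 Ω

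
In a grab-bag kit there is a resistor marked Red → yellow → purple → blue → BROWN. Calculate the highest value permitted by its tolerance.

249470000 Ω

Red → 2 (first significant figure)
Yellow → 4 (second significant figure)
Violet → 7 (third significant figure)
Blue → ×10^6 multiplier
Brown → ±1% tolerance
247 × 1000000 = 247000000 Ω
Highest = 247000000 × (1 + 1/100) = 249470000 Ω.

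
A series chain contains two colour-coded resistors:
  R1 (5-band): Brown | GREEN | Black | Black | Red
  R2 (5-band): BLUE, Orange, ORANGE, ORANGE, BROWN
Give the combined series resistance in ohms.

633150 Ω

R1: brown, green, black → 150; black ×1 → 150 Ω.
R2: blue, orange, orange → 633; orange ×10^3 → 633000 Ω.
Series: 150 + 633000 = 633150 Ω.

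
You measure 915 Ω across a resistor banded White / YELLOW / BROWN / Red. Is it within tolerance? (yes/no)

White → 9 (first significant figure)
Yellow → 4 (second significant figure)
Brown → ×10 multiplier
Red → ±2% tolerance
94 × 10 = 940 Ω
Allowed range: 921.2 Ω to 958.8 Ω.
915 Ω lies outside that range.

no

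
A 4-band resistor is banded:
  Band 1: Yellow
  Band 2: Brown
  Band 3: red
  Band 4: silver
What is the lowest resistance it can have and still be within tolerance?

3690 Ω

Yellow → 4 (first significant figure)
Brown → 1 (second significant figure)
Red → ×10^2 multiplier
Silver → ±10% tolerance
41 × 100 = 4100 Ω
Lowest = 4100 × (1 − 10/100) = 3690 Ω.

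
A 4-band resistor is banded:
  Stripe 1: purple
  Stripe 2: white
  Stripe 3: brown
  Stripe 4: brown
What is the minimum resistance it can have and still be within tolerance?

Violet → 7 (first significant figure)
White → 9 (second significant figure)
Brown → ×10 multiplier
Brown → ±1% tolerance
79 × 10 = 790 Ω
Minimum = 790 × (1 − 1/100) = 782.1 Ω.

782.1 Ω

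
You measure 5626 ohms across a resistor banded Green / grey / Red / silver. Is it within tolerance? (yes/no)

Green → 5 (first significant figure)
Grey → 8 (second significant figure)
Red → ×10^2 multiplier
Silver → ±10% tolerance
58 × 100 = 5800 Ω
Allowed range: 5220 Ω to 6380 Ω.
5626 ohms lies inside that range.

yes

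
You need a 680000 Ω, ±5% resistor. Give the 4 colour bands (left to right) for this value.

blue, grey, yellow, gold

680000 Ω = 68 × 10^4.
6 → blue
8 → grey
Multiplier 10^4 → yellow.
±5% tolerance → gold.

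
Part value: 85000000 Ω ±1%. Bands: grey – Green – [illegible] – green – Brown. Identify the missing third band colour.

85000000 Ω = 850 × 10^5.
The third band gives digit 0 of the significand, and 0 is black.

black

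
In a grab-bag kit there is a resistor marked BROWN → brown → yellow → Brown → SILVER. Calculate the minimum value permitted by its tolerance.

1026 Ω

Brown → 1 (first significant figure)
Brown → 1 (second significant figure)
Yellow → 4 (third significant figure)
Brown → ×10 multiplier
Silver → ±10% tolerance
114 × 10 = 1140 Ω
Minimum = 1140 × (1 − 10/100) = 1026 Ω.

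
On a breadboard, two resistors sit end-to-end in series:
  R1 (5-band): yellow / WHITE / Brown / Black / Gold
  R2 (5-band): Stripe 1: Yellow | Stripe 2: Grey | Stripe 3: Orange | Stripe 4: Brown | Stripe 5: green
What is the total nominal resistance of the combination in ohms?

R1: yellow, white, brown → 491; black ×1 → 491 Ω.
R2: yellow, grey, orange → 483; brown ×10 → 4830 Ω.
Series: 491 + 4830 = 5321 Ω.

5321 Ω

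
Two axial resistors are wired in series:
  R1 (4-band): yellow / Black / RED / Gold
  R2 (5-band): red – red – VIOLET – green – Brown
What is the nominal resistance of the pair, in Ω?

22704000 Ω

R1: yellow, black → 40; red ×10^2 → 4000 Ω.
R2: red, red, violet → 227; green ×10^5 → 22700000 Ω.
Series: 4000 + 22700000 = 22704000 Ω.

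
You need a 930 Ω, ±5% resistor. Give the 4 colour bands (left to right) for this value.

930 Ω = 93 × 10^1.
9 → white
3 → orange
Multiplier 10^1 → brown.
±5% tolerance → gold.

white, orange, brown, gold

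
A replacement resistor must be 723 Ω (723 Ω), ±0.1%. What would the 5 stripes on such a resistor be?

violet, red, orange, black, violet

723 Ω = 723 × 10^0.
7 → violet
2 → red
3 → orange
Multiplier 10^0 → black.
±0.1% tolerance → violet.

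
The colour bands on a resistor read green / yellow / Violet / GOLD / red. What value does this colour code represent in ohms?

54.7 Ω

Green → 5 (first significant figure)
Yellow → 4 (second significant figure)
Violet → 7 (third significant figure)
Gold → ×0.1 multiplier
547 × 0.1 = 54.7 Ω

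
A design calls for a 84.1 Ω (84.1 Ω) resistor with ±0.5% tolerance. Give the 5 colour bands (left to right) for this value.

84.1 Ω = 841 × 10^-1.
8 → grey
4 → yellow
1 → brown
Multiplier 10^-1 → gold.
±0.5% tolerance → green.

grey, yellow, brown, gold, green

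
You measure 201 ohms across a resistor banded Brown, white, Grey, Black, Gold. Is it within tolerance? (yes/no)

Brown → 1 (first significant figure)
White → 9 (second significant figure)
Grey → 8 (third significant figure)
Black → ×1 multiplier
Gold → ±5% tolerance
198 × 1 = 198 Ω
Allowed range: 188.1 Ω to 207.9 Ω.
201 ohms lies inside that range.

yes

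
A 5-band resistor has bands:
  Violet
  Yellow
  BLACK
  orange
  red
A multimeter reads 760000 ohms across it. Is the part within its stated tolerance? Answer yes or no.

Violet → 7 (first significant figure)
Yellow → 4 (second significant figure)
Black → 0 (third significant figure)
Orange → ×10^3 multiplier
Red → ±2% tolerance
740 × 1000 = 740000 Ω
Allowed range: 725200 Ω to 754800 Ω.
760000 ohms lies outside that range.

no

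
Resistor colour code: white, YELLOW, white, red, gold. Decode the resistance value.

White → 9 (first significant figure)
Yellow → 4 (second significant figure)
White → 9 (third significant figure)
Red → ×10^2 multiplier
949 × 100 = 94900 Ω

94900 Ω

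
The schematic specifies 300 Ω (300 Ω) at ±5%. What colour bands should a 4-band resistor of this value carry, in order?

orange, black, brown, gold

300 Ω = 30 × 10^1.
3 → orange
0 → black
Multiplier 10^1 → brown.
±5% tolerance → gold.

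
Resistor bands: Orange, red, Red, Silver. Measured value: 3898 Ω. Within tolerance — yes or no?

no

Orange → 3 (first significant figure)
Red → 2 (second significant figure)
Red → ×10^2 multiplier
Silver → ±10% tolerance
32 × 100 = 3200 Ω
Allowed range: 2880 Ω to 3520 Ω.
3898 Ω lies outside that range.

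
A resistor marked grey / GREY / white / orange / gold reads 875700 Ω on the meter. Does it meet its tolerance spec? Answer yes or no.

Grey → 8 (first significant figure)
Grey → 8 (second significant figure)
White → 9 (third significant figure)
Orange → ×10^3 multiplier
Gold → ±5% tolerance
889 × 1000 = 889000 Ω
Allowed range: 844550 Ω to 933450 Ω.
875700 Ω lies inside that range.

yes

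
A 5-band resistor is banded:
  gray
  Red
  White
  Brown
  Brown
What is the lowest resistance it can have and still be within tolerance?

8207.1 Ω

Grey → 8 (first significant figure)
Red → 2 (second significant figure)
White → 9 (third significant figure)
Brown → ×10 multiplier
Brown → ±1% tolerance
829 × 10 = 8290 Ω
Lowest = 8290 × (1 − 1/100) = 8207.1 Ω.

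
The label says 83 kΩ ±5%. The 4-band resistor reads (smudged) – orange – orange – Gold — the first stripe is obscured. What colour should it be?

83000 Ω = 83 × 10^3.
The first band gives digit 8 of the significand, and 8 is grey.

grey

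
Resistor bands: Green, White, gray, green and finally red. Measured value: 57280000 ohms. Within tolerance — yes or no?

Green → 5 (first significant figure)
White → 9 (second significant figure)
Grey → 8 (third significant figure)
Green → ×10^5 multiplier
Red → ±2% tolerance
598 × 100000 = 59800000 Ω
Allowed range: 58604000 Ω to 60996000 Ω.
57280000 ohms lies outside that range.

no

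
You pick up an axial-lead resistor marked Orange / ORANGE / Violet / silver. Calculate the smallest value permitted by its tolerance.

Orange → 3 (first significant figure)
Orange → 3 (second significant figure)
Violet → ×10^7 multiplier
Silver → ±10% tolerance
33 × 10000000 = 330000000 Ω
Smallest = 330000000 × (1 − 10/100) = 297000000 Ω.

297000000 Ω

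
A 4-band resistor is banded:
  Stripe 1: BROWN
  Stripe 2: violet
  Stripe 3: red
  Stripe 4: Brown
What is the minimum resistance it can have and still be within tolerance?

1683 Ω

Brown → 1 (first significant figure)
Violet → 7 (second significant figure)
Red → ×10^2 multiplier
Brown → ±1% tolerance
17 × 100 = 1700 Ω
Minimum = 1700 × (1 − 1/100) = 1683 Ω.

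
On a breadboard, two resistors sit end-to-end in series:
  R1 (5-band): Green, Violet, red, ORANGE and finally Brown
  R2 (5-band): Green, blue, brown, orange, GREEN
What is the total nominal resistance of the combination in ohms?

1133000 Ω

R1: green, violet, red → 572; orange ×10^3 → 572000 Ω.
R2: green, blue, brown → 561; orange ×10^3 → 561000 Ω.
Series: 572000 + 561000 = 1133000 Ω.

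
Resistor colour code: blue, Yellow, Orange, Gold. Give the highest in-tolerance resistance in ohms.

Blue → 6 (first significant figure)
Yellow → 4 (second significant figure)
Orange → ×10^3 multiplier
Gold → ±5% tolerance
64 × 1000 = 64000 Ω
Highest = 64000 × (1 + 5/100) = 67200 Ω.

67200 Ω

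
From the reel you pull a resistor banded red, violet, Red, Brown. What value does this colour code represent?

2700 Ω

Red → 2 (first significant figure)
Violet → 7 (second significant figure)
Red → ×10^2 multiplier
27 × 100 = 2700 Ω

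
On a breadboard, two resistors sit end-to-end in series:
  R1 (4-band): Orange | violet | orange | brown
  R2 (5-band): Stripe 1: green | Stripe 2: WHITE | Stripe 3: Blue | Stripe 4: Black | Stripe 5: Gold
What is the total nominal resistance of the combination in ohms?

R1: orange, violet → 37; orange ×10^3 → 37000 Ω.
R2: green, white, blue → 596; black ×1 → 596 Ω.
Series: 37000 + 596 = 37596 Ω.

37596 Ω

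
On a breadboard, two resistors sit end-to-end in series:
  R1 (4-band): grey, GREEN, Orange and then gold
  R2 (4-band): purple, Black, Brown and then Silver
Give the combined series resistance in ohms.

R1: grey, green → 85; orange ×10^3 → 85000 Ω.
R2: violet, black → 70; brown ×10 → 700 Ω.
Series: 85000 + 700 = 85700 Ω.

85700 Ω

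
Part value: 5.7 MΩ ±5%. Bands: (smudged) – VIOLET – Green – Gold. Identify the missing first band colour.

green

5700000 Ω = 57 × 10^5.
The first band gives digit 5 of the significand, and 5 is green.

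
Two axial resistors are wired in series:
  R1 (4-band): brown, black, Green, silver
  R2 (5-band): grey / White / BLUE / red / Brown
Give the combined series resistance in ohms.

1089600 Ω

R1: brown, black → 10; green ×10^5 → 1000000 Ω.
R2: grey, white, blue → 896; red ×10^2 → 89600 Ω.
Series: 1000000 + 89600 = 1089600 Ω.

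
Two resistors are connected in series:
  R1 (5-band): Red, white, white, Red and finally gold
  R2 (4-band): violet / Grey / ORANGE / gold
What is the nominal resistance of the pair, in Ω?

107900 Ω

R1: red, white, white → 299; red ×10^2 → 29900 Ω.
R2: violet, grey → 78; orange ×10^3 → 78000 Ω.
Series: 29900 + 78000 = 107900 Ω.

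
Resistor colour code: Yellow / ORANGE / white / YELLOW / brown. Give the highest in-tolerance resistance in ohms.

Yellow → 4 (first significant figure)
Orange → 3 (second significant figure)
White → 9 (third significant figure)
Yellow → ×10^4 multiplier
Brown → ±1% tolerance
439 × 10000 = 4390000 Ω
Highest = 4390000 × (1 + 1/100) = 4433900 Ω.

4433900 Ω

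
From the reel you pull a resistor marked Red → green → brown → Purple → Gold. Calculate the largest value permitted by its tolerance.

Red → 2 (first significant figure)
Green → 5 (second significant figure)
Brown → 1 (third significant figure)
Violet → ×10^7 multiplier
Gold → ±5% tolerance
251 × 10000000 = 2510000000 Ω
Largest = 2510000000 × (1 + 5/100) = 2635500000 Ω.

2635500000 Ω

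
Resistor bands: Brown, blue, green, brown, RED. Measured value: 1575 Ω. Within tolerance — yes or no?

no

Brown → 1 (first significant figure)
Blue → 6 (second significant figure)
Green → 5 (third significant figure)
Brown → ×10 multiplier
Red → ±2% tolerance
165 × 10 = 1650 Ω
Allowed range: 1617 Ω to 1683 Ω.
1575 Ω lies outside that range.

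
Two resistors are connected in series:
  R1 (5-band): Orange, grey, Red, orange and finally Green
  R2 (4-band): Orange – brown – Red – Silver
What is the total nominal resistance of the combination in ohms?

385100 Ω

R1: orange, grey, red → 382; orange ×10^3 → 382000 Ω.
R2: orange, brown → 31; red ×10^2 → 3100 Ω.
Series: 382000 + 3100 = 385100 Ω.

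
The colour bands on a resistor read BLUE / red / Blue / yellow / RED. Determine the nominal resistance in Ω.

Blue → 6 (first significant figure)
Red → 2 (second significant figure)
Blue → 6 (third significant figure)
Yellow → ×10^4 multiplier
626 × 10000 = 6260000 Ω

6260000 Ω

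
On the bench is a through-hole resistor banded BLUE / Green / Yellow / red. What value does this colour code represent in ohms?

650000 Ω

Blue → 6 (first significant figure)
Green → 5 (second significant figure)
Yellow → ×10^4 multiplier
65 × 10000 = 650000 Ω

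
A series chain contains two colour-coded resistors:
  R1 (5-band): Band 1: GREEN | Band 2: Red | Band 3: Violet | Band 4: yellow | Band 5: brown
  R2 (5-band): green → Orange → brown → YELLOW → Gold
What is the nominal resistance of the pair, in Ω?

10580000 Ω

R1: green, red, violet → 527; yellow ×10^4 → 5270000 Ω.
R2: green, orange, brown → 531; yellow ×10^4 → 5310000 Ω.
Series: 5270000 + 5310000 = 10580000 Ω.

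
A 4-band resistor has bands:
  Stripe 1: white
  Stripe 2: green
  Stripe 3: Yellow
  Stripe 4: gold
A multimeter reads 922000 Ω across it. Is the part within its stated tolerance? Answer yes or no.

White → 9 (first significant figure)
Green → 5 (second significant figure)
Yellow → ×10^4 multiplier
Gold → ±5% tolerance
95 × 10000 = 950000 Ω
Allowed range: 902500 Ω to 997500 Ω.
922000 Ω lies inside that range.

yes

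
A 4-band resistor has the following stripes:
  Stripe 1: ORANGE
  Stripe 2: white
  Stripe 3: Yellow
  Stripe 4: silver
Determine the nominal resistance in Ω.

Orange → 3 (first significant figure)
White → 9 (second significant figure)
Yellow → ×10^4 multiplier
39 × 10000 = 390000 Ω

390000 Ω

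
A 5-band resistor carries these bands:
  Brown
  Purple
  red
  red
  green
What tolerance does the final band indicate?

±0.5%

The last band, green, is the tolerance band.
Green corresponds to ±0.5%.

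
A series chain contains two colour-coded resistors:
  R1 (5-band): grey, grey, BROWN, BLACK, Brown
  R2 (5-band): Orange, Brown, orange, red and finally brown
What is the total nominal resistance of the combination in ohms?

32181 Ω

R1: grey, grey, brown → 881; black ×1 → 881 Ω.
R2: orange, brown, orange → 313; red ×10^2 → 31300 Ω.
Series: 881 + 31300 = 32181 Ω.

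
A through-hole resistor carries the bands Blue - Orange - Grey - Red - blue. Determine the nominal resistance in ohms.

Blue → 6 (first significant figure)
Orange → 3 (second significant figure)
Grey → 8 (third significant figure)
Red → ×10^2 multiplier
638 × 100 = 63800 Ω

63800 Ω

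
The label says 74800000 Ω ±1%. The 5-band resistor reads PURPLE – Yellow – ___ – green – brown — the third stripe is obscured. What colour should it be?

grey

74800000 Ω = 748 × 10^5.
The third band gives digit 8 of the significand, and 8 is grey.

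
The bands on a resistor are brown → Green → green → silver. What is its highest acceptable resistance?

Brown → 1 (first significant figure)
Green → 5 (second significant figure)
Green → ×10^5 multiplier
Silver → ±10% tolerance
15 × 100000 = 1500000 Ω
Highest = 1500000 × (1 + 10/100) = 1650000 Ω.

1650000 Ω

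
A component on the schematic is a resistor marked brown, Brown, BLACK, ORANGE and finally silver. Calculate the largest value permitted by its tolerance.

121000 Ω

Brown → 1 (first significant figure)
Brown → 1 (second significant figure)
Black → 0 (third significant figure)
Orange → ×10^3 multiplier
Silver → ±10% tolerance
110 × 1000 = 110000 Ω
Largest = 110000 × (1 + 10/100) = 121000 Ω.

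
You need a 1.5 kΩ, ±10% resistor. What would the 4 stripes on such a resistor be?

brown, green, red, silver

1500 Ω = 15 × 10^2.
1 → brown
5 → green
Multiplier 10^2 → red.
±10% tolerance → silver.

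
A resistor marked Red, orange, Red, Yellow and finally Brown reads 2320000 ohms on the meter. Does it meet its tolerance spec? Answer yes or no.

yes

Red → 2 (first significant figure)
Orange → 3 (second significant figure)
Red → 2 (third significant figure)
Yellow → ×10^4 multiplier
Brown → ±1% tolerance
232 × 10000 = 2320000 Ω
Allowed range: 2296800 Ω to 2343200 Ω.
2320000 ohms lies inside that range.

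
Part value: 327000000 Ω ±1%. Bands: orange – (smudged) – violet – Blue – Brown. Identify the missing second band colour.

red

327000000 Ω = 327 × 10^6.
The second band gives digit 2 of the significand, and 2 is red.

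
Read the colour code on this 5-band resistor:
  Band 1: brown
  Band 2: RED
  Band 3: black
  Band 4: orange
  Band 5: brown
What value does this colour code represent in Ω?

120000 Ω

Brown → 1 (first significant figure)
Red → 2 (second significant figure)
Black → 0 (third significant figure)
Orange → ×10^3 multiplier
120 × 1000 = 120000 Ω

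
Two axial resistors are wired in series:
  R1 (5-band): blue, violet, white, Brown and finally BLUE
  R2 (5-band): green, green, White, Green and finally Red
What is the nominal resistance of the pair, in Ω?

R1: blue, violet, white → 679; brown ×10 → 6790 Ω.
R2: green, green, white → 559; green ×10^5 → 55900000 Ω.
Series: 6790 + 55900000 = 55906790 Ω.

55906790 Ω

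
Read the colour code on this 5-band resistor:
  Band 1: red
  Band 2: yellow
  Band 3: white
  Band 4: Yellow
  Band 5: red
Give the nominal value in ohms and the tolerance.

Red → 2 (first significant figure)
Yellow → 4 (second significant figure)
White → 9 (third significant figure)
Yellow → ×10^4 multiplier
Red → ±2% tolerance
249 × 10000 = 2490000 Ω

2490000 Ω ±2%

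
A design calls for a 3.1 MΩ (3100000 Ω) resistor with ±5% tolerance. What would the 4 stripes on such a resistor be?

3100000 Ω = 31 × 10^5.
3 → orange
1 → brown
Multiplier 10^5 → green.
±5% tolerance → gold.

orange, brown, green, gold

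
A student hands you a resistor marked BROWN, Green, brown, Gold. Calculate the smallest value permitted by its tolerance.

142.5 Ω

Brown → 1 (first significant figure)
Green → 5 (second significant figure)
Brown → ×10 multiplier
Gold → ±5% tolerance
15 × 10 = 150 Ω
Smallest = 150 × (1 − 5/100) = 142.5 Ω.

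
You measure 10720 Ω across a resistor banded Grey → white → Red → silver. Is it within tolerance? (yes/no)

Grey → 8 (first significant figure)
White → 9 (second significant figure)
Red → ×10^2 multiplier
Silver → ±10% tolerance
89 × 100 = 8900 Ω
Allowed range: 8010 Ω to 9790 Ω.
10720 Ω lies outside that range.

no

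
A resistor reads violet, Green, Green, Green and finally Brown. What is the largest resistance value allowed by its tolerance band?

Violet → 7 (first significant figure)
Green → 5 (second significant figure)
Green → 5 (third significant figure)
Green → ×10^5 multiplier
Brown → ±1% tolerance
755 × 100000 = 75500000 Ω
Largest = 75500000 × (1 + 1/100) = 76255000 Ω.

76255000 Ω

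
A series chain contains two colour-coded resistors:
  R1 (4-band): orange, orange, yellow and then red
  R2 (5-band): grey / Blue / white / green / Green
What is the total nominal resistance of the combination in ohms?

R1: orange, orange → 33; yellow ×10^4 → 330000 Ω.
R2: grey, blue, white → 869; green ×10^5 → 86900000 Ω.
Series: 330000 + 86900000 = 87230000 Ω.

87230000 Ω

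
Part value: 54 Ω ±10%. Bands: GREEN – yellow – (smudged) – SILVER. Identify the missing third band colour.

black

54 Ω = 54 × 10^0.
The third band is the multiplier, 10^0, which is black.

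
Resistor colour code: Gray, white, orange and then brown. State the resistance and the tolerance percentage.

89000 Ω ±1%

Grey → 8 (first significant figure)
White → 9 (second significant figure)
Orange → ×10^3 multiplier
Brown → ±1% tolerance
89 × 1000 = 89000 Ω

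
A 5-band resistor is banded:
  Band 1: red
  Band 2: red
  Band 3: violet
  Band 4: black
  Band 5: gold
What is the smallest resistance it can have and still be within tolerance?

215.65 Ω

Red → 2 (first significant figure)
Red → 2 (second significant figure)
Violet → 7 (third significant figure)
Black → ×1 multiplier
Gold → ±5% tolerance
227 × 1 = 227 Ω
Smallest = 227 × (1 − 5/100) = 215.65 Ω.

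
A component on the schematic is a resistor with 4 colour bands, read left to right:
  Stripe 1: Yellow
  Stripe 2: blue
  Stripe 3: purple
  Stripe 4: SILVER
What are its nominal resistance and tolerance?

Yellow → 4 (first significant figure)
Blue → 6 (second significant figure)
Violet → ×10^7 multiplier
Silver → ±10% tolerance
46 × 10000000 = 460000000 Ω

460000000 Ω ±10%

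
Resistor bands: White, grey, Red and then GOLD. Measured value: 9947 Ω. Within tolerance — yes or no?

yes

White → 9 (first significant figure)
Grey → 8 (second significant figure)
Red → ×10^2 multiplier
Gold → ±5% tolerance
98 × 100 = 9800 Ω
Allowed range: 9310 Ω to 10290 Ω.
9947 Ω lies inside that range.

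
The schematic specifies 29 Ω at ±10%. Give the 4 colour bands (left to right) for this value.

29 Ω = 29 × 10^0.
2 → red
9 → white
Multiplier 10^0 → black.
±10% tolerance → silver.

red, white, black, silver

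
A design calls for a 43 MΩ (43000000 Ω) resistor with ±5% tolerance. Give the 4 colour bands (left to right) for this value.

43000000 Ω = 43 × 10^6.
4 → yellow
3 → orange
Multiplier 10^6 → blue.
±5% tolerance → gold.

yellow, orange, blue, gold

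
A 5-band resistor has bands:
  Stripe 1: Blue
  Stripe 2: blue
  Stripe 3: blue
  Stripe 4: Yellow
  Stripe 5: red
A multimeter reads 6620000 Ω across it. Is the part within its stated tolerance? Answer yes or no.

Blue → 6 (first significant figure)
Blue → 6 (second significant figure)
Blue → 6 (third significant figure)
Yellow → ×10^4 multiplier
Red → ±2% tolerance
666 × 10000 = 6660000 Ω
Allowed range: 6526800 Ω to 6793200 Ω.
6620000 Ω lies inside that range.

yes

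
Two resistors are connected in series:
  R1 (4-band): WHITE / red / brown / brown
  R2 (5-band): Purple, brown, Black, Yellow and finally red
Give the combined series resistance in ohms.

7100920 Ω

R1: white, red → 92; brown ×10 → 920 Ω.
R2: violet, brown, black → 710; yellow ×10^4 → 7100000 Ω.
Series: 920 + 7100000 = 7100920 Ω.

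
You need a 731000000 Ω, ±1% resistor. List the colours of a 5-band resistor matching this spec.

731000000 Ω = 731 × 10^6.
7 → violet
3 → orange
1 → brown
Multiplier 10^6 → blue.
±1% tolerance → brown.

violet, orange, brown, blue, brown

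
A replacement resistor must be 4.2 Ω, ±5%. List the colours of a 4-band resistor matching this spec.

4.2 Ω = 42 × 10^-1.
4 → yellow
2 → red
Multiplier 10^-1 → gold.
±5% tolerance → gold.

yellow, red, gold, gold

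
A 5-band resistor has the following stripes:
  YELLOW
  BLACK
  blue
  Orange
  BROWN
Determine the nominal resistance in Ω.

406000 Ω

Yellow → 4 (first significant figure)
Black → 0 (second significant figure)
Blue → 6 (third significant figure)
Orange → ×10^3 multiplier
406 × 1000 = 406000 Ω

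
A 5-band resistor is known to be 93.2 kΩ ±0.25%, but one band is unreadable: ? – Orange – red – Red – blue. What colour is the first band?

93200 Ω = 932 × 10^2.
The first band gives digit 9 of the significand, and 9 is white.

white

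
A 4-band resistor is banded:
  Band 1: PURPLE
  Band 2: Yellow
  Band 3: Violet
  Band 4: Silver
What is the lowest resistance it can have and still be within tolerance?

666000000 Ω

Violet → 7 (first significant figure)
Yellow → 4 (second significant figure)
Violet → ×10^7 multiplier
Silver → ±10% tolerance
74 × 10000000 = 740000000 Ω
Lowest = 740000000 × (1 − 10/100) = 666000000 Ω.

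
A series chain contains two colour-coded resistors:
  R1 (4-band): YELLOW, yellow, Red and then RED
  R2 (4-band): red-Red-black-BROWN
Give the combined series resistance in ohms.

R1: yellow, yellow → 44; red ×10^2 → 4400 Ω.
R2: red, red → 22; black ×1 → 22 Ω.
Series: 4400 + 22 = 4422 Ω.

4422 Ω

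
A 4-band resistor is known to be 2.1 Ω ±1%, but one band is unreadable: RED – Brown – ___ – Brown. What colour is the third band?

2.1 Ω = 21 × 10^-1.
The third band is the multiplier, 10^-1, which is gold.

gold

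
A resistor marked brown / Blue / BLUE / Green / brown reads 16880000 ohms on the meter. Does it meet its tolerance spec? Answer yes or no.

no

Brown → 1 (first significant figure)
Blue → 6 (second significant figure)
Blue → 6 (third significant figure)
Green → ×10^5 multiplier
Brown → ±1% tolerance
166 × 100000 = 16600000 Ω
Allowed range: 16434000 Ω to 16766000 Ω.
16880000 ohms lies outside that range.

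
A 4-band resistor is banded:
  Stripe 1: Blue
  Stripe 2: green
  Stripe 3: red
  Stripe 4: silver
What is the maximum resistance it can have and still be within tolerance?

Blue → 6 (first significant figure)
Green → 5 (second significant figure)
Red → ×10^2 multiplier
Silver → ±10% tolerance
65 × 100 = 6500 Ω
Maximum = 6500 × (1 + 10/100) = 7150 Ω.

7150 Ω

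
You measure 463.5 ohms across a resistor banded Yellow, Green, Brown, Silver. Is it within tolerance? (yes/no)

Yellow → 4 (first significant figure)
Green → 5 (second significant figure)
Brown → ×10 multiplier
Silver → ±10% tolerance
45 × 10 = 450 Ω
Allowed range: 405 Ω to 495 Ω.
463.5 ohms lies inside that range.

yes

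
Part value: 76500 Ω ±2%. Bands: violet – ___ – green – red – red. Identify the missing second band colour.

blue

76500 Ω = 765 × 10^2.
The second band gives digit 6 of the significand, and 6 is blue.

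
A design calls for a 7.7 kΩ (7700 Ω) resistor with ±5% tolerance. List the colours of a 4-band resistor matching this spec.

7700 Ω = 77 × 10^2.
7 → violet
7 → violet
Multiplier 10^2 → red.
±5% tolerance → gold.

violet, violet, red, gold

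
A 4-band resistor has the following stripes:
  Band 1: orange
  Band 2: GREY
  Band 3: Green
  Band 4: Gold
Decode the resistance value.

3800000 Ω

Orange → 3 (first significant figure)
Grey → 8 (second significant figure)
Green → ×10^5 multiplier
38 × 100000 = 3800000 Ω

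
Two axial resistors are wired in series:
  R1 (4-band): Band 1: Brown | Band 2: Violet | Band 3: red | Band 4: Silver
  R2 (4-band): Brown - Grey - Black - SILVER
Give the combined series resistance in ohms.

R1: brown, violet → 17; red ×10^2 → 1700 Ω.
R2: brown, grey → 18; black ×1 → 18 Ω.
Series: 1700 + 18 = 1718 Ω.

1718 Ω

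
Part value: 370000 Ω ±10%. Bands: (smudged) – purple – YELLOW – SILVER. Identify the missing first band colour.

orange

370000 Ω = 37 × 10^4.
The first band gives digit 3 of the significand, and 3 is orange.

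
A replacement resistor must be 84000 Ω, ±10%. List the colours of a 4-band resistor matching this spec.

84000 Ω = 84 × 10^3.
8 → grey
4 → yellow
Multiplier 10^3 → orange.
±10% tolerance → silver.

grey, yellow, orange, silver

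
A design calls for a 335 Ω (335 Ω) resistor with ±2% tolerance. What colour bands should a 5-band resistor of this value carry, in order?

335 Ω = 335 × 10^0.
3 → orange
3 → orange
5 → green
Multiplier 10^0 → black.
±2% tolerance → red.

orange, orange, green, black, red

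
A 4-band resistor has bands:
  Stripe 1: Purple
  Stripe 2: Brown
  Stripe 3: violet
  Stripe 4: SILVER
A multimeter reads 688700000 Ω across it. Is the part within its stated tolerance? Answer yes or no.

yes

Violet → 7 (first significant figure)
Brown → 1 (second significant figure)
Violet → ×10^7 multiplier
Silver → ±10% tolerance
71 × 10000000 = 710000000 Ω
Allowed range: 639000000 Ω to 781000000 Ω.
688700000 Ω lies inside that range.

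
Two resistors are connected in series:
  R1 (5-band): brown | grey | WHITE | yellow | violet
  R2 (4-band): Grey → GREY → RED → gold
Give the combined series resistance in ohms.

1898800 Ω

R1: brown, grey, white → 189; yellow ×10^4 → 1890000 Ω.
R2: grey, grey → 88; red ×10^2 → 8800 Ω.
Series: 1890000 + 8800 = 1898800 Ω.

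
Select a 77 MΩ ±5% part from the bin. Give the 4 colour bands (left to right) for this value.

violet, violet, blue, gold

77000000 Ω = 77 × 10^6.
7 → violet
7 → violet
Multiplier 10^6 → blue.
±5% tolerance → gold.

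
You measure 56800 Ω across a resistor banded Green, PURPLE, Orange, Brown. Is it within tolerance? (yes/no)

yes

Green → 5 (first significant figure)
Violet → 7 (second significant figure)
Orange → ×10^3 multiplier
Brown → ±1% tolerance
57 × 1000 = 57000 Ω
Allowed range: 56430 Ω to 57570 Ω.
56800 Ω lies inside that range.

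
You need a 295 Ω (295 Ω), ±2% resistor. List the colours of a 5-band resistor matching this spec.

red, white, green, black, red

295 Ω = 295 × 10^0.
2 → red
9 → white
5 → green
Multiplier 10^0 → black.
±2% tolerance → red.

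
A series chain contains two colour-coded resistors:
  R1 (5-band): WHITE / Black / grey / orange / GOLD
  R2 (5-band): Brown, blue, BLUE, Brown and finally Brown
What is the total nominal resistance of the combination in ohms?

909660 Ω

R1: white, black, grey → 908; orange ×10^3 → 908000 Ω.
R2: brown, blue, blue → 166; brown ×10 → 1660 Ω.
Series: 908000 + 1660 = 909660 Ω.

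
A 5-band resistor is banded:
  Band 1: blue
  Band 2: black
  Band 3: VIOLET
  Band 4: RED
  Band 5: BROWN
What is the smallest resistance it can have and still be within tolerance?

60093 Ω

Blue → 6 (first significant figure)
Black → 0 (second significant figure)
Violet → 7 (third significant figure)
Red → ×10^2 multiplier
Brown → ±1% tolerance
607 × 100 = 60700 Ω
Smallest = 60700 × (1 − 1/100) = 60093 Ω.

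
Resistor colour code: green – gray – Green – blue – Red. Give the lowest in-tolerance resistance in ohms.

Green → 5 (first significant figure)
Grey → 8 (second significant figure)
Green → 5 (third significant figure)
Blue → ×10^6 multiplier
Red → ±2% tolerance
585 × 1000000 = 585000000 Ω
Lowest = 585000000 × (1 − 2/100) = 573300000 Ω.

573300000 Ω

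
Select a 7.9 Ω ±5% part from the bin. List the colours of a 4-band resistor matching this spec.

7.9 Ω = 79 × 10^-1.
7 → violet
9 → white
Multiplier 10^-1 → gold.
±5% tolerance → gold.

violet, white, gold, gold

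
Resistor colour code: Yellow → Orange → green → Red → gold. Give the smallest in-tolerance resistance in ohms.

Yellow → 4 (first significant figure)
Orange → 3 (second significant figure)
Green → 5 (third significant figure)
Red → ×10^2 multiplier
Gold → ±5% tolerance
435 × 100 = 43500 Ω
Smallest = 43500 × (1 − 5/100) = 41325 Ω.

41325 Ω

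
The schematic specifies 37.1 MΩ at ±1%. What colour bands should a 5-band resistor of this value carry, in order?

37100000 Ω = 371 × 10^5.
3 → orange
7 → violet
1 → brown
Multiplier 10^5 → green.
±1% tolerance → brown.

orange, violet, brown, green, brown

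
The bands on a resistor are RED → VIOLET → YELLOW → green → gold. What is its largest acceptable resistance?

28770000 Ω

Red → 2 (first significant figure)
Violet → 7 (second significant figure)
Yellow → 4 (third significant figure)
Green → ×10^5 multiplier
Gold → ±5% tolerance
274 × 100000 = 27400000 Ω
Largest = 27400000 × (1 + 5/100) = 28770000 Ω.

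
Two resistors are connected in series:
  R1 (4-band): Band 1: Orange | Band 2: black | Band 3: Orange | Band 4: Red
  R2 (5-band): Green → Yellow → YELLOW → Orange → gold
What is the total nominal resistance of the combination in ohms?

R1: orange, black → 30; orange ×10^3 → 30000 Ω.
R2: green, yellow, yellow → 544; orange ×10^3 → 544000 Ω.
Series: 30000 + 544000 = 574000 Ω.

574000 Ω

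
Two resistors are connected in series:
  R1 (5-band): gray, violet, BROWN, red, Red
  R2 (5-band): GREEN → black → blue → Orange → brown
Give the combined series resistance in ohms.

593100 Ω

R1: grey, violet, brown → 871; red ×10^2 → 87100 Ω.
R2: green, black, blue → 506; orange ×10^3 → 506000 Ω.
Series: 87100 + 506000 = 593100 Ω.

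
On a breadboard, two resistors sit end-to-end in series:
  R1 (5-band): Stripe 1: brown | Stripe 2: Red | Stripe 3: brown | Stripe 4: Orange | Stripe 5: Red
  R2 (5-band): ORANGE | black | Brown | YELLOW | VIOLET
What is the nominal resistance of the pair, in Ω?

R1: brown, red, brown → 121; orange ×10^3 → 121000 Ω.
R2: orange, black, brown → 301; yellow ×10^4 → 3010000 Ω.
Series: 121000 + 3010000 = 3131000 Ω.

3131000 Ω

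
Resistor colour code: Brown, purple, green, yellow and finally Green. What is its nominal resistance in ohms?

1750000 Ω

Brown → 1 (first significant figure)
Violet → 7 (second significant figure)
Green → 5 (third significant figure)
Yellow → ×10^4 multiplier
175 × 10000 = 1750000 Ω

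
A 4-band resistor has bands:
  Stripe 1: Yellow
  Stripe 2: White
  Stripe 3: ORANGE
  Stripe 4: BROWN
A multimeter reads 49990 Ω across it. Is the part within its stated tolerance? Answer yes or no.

no

Yellow → 4 (first significant figure)
White → 9 (second significant figure)
Orange → ×10^3 multiplier
Brown → ±1% tolerance
49 × 1000 = 49000 Ω
Allowed range: 48510 Ω to 49490 Ω.
49990 Ω lies outside that range.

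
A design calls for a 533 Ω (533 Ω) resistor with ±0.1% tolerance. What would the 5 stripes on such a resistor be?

green, orange, orange, black, violet

533 Ω = 533 × 10^0.
5 → green
3 → orange
3 → orange
Multiplier 10^0 → black.
±0.1% tolerance → violet.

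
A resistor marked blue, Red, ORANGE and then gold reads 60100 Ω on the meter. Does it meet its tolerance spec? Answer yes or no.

Blue → 6 (first significant figure)
Red → 2 (second significant figure)
Orange → ×10^3 multiplier
Gold → ±5% tolerance
62 × 1000 = 62000 Ω
Allowed range: 58900 Ω to 65100 Ω.
60100 Ω lies inside that range.

yes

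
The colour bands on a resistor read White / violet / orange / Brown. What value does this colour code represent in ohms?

97000 Ω

White → 9 (first significant figure)
Violet → 7 (second significant figure)
Orange → ×10^3 multiplier
97 × 1000 = 97000 Ω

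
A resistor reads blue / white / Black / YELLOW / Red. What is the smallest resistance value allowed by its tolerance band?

6762000 Ω

Blue → 6 (first significant figure)
White → 9 (second significant figure)
Black → 0 (third significant figure)
Yellow → ×10^4 multiplier
Red → ±2% tolerance
690 × 10000 = 6900000 Ω
Smallest = 6900000 × (1 − 2/100) = 6762000 Ω.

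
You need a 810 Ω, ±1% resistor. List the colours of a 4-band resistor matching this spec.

grey, brown, brown, brown

810 Ω = 81 × 10^1.
8 → grey
1 → brown
Multiplier 10^1 → brown.
±1% tolerance → brown.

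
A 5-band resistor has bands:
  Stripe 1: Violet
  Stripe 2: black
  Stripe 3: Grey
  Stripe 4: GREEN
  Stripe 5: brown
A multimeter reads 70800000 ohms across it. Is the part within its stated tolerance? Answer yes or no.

yes

Violet → 7 (first significant figure)
Black → 0 (second significant figure)
Grey → 8 (third significant figure)
Green → ×10^5 multiplier
Brown → ±1% tolerance
708 × 100000 = 70800000 Ω
Allowed range: 70092000 Ω to 71508000 Ω.
70800000 ohms lies inside that range.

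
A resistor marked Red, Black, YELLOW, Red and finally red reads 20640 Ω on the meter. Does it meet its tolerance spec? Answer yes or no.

yes

Red → 2 (first significant figure)
Black → 0 (second significant figure)
Yellow → 4 (third significant figure)
Red → ×10^2 multiplier
Red → ±2% tolerance
204 × 100 = 20400 Ω
Allowed range: 19992 Ω to 20808 Ω.
20640 Ω lies inside that range.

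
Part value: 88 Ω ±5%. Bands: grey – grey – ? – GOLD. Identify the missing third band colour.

black

88 Ω = 88 × 10^0.
The third band is the multiplier, 10^0, which is black.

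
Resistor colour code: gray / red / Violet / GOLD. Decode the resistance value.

820000000 Ω

Grey → 8 (first significant figure)
Red → 2 (second significant figure)
Violet → ×10^7 multiplier
82 × 10000000 = 820000000 Ω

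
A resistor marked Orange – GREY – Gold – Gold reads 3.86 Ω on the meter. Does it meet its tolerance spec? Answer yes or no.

Orange → 3 (first significant figure)
Grey → 8 (second significant figure)
Gold → ×0.1 multiplier
Gold → ±5% tolerance
38 × 0.1 = 3.8 Ω
Allowed range: 3.61 Ω to 3.99 Ω.
3.86 Ω lies inside that range.

yes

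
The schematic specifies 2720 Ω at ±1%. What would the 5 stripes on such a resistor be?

2720 Ω = 272 × 10^1.
2 → red
7 → violet
2 → red
Multiplier 10^1 → brown.
±1% tolerance → brown.

red, violet, red, brown, brown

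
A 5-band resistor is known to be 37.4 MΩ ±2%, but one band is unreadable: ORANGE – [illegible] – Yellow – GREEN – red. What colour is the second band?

violet

37400000 Ω = 374 × 10^5.
The second band gives digit 7 of the significand, and 7 is violet.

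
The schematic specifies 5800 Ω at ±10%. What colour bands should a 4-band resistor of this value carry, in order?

green, grey, red, silver

5800 Ω = 58 × 10^2.
5 → green
8 → grey
Multiplier 10^2 → red.
±10% tolerance → silver.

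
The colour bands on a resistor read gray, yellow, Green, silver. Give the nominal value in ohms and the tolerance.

8400000 Ω ±10%

Grey → 8 (first significant figure)
Yellow → 4 (second significant figure)
Green → ×10^5 multiplier
Silver → ±10% tolerance
84 × 100000 = 8400000 Ω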